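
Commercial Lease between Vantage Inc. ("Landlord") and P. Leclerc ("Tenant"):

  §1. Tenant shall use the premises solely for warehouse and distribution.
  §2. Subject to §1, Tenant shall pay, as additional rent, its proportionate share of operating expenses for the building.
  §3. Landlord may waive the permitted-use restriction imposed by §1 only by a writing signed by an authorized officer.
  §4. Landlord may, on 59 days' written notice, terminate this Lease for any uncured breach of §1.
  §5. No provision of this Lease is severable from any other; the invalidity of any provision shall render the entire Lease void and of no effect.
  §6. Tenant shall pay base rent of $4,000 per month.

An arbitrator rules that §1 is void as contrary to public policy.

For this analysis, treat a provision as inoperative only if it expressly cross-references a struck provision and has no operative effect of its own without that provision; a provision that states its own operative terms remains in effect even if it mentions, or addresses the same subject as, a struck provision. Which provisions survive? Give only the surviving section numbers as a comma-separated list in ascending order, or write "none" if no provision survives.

§1 is struck. §3 has no operative effect of its own apart from §1 and is therefore inoperative. §4 merely fixes the termination right for breach of §1; with §1 gone it has nothing to operate on and falls away. §5 provides that the Lease is not severable, so the invalidity of any one provision voids the entire Lease. No provision of the Lease survives.

none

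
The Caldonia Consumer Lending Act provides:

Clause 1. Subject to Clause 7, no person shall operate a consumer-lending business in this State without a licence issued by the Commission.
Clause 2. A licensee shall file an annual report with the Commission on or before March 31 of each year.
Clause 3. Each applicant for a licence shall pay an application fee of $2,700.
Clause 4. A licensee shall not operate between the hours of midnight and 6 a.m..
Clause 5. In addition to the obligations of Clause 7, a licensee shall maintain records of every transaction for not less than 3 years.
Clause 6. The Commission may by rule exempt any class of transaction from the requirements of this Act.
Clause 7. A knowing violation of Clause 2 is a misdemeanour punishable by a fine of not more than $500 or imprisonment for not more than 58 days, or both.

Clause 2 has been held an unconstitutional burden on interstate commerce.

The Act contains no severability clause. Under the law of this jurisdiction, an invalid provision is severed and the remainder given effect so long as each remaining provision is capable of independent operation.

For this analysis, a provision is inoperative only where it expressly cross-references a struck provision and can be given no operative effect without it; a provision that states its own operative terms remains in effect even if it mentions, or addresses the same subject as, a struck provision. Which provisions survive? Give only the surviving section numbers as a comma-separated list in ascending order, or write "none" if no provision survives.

1, 3, 4, 5, 6

Clause 2 is struck. The only function of Clause 7 is the criminal penalty for violating Clause 2, so it cannot stand once Clause 2 is removed. Clause 5 mentions Clause 7 but its own obligation stands independently of Clause 7, so Clause 5 is not affected. Although Clause 1 refers to Clause 7, its operative terms do not depend on Clause 7, so it remains in effect. Under the stated default rule, only provisions that cannot operate independently fall away; the rest are enforced. Clause 1, Clause 3, Clause 4, Clause 5, and Clause 6 remain in effect.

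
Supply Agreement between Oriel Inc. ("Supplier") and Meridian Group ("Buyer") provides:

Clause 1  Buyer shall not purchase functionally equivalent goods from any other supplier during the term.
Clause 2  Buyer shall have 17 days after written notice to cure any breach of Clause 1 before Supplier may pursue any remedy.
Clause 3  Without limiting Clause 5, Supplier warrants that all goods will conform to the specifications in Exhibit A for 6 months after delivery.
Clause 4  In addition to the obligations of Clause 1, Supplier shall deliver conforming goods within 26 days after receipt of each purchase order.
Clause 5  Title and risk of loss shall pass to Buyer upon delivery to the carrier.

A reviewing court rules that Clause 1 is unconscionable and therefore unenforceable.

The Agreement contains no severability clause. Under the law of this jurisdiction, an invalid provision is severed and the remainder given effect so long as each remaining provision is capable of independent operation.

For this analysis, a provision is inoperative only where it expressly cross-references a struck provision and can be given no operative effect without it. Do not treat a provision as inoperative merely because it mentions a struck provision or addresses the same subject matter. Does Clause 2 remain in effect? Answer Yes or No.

No

Clause 1 is struck. Clause 2 operates only by reference to Clause 1, so it falls with Clause 1. Although Clause 4 refers to Clause 1, its operative terms do not depend on Clause 1, so it remains in effect. With no severability clause, the stated default rule severs what cannot stand and enforces each remaining provision that can operate on its own. The provisions still in force are Clause 3, Clause 4, and Clause 5. Clause 2 is among the inoperative provisions, so the answer is no.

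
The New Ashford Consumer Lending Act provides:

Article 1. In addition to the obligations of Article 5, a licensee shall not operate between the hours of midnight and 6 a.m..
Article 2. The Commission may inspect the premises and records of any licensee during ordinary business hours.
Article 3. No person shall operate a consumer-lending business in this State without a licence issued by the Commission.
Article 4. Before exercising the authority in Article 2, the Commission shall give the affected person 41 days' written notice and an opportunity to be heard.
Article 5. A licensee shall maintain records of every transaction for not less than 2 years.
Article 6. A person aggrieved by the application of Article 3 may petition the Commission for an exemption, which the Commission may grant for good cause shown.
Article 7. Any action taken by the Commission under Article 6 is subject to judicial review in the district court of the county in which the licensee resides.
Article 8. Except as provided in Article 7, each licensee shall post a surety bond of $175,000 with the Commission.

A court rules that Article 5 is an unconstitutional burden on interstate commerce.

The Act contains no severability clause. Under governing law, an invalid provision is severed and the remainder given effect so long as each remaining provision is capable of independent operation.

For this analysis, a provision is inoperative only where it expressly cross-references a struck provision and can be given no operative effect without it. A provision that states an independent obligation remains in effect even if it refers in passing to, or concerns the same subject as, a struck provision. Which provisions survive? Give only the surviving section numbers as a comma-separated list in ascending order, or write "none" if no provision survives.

1, 2, 3, 4, 6, 7, 8

Article 5 is struck. Although Article 1 refers to Article 5, its operative terms do not depend on Article 5, so it remains in effect. No other provision's operative terms depend on Article 5. With no severability clause, the stated default rule severs what cannot stand and enforces each remaining provision that can operate on its own. The provisions still in force are Article 1, Article 2, Article 3, Article 4, Article 6, Article 7, and Article 8.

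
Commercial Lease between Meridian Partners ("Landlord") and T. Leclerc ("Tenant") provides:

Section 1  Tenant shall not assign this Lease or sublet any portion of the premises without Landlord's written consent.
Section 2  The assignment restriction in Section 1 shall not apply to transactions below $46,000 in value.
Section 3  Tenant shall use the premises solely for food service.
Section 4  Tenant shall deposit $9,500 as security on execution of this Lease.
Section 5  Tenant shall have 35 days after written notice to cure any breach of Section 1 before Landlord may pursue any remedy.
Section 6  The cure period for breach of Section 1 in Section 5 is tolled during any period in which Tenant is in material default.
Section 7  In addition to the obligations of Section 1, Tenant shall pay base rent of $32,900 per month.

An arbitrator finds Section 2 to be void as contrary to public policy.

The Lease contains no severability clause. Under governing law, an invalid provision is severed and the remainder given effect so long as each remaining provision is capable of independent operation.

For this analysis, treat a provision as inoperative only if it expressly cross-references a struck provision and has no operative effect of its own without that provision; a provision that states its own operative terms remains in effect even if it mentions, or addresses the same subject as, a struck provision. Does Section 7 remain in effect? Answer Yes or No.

Yes

Section 2 is struck. No other provision's operative terms depend on Section 2. With no severability clause, the stated default rule severs what cannot stand and enforces each remaining provision that can operate on its own. The provisions still in force are Section 1, Section 3, Section 4, Section 5, Section 6, and Section 7. Section 7 is among the surviving provisions, so the answer is yes.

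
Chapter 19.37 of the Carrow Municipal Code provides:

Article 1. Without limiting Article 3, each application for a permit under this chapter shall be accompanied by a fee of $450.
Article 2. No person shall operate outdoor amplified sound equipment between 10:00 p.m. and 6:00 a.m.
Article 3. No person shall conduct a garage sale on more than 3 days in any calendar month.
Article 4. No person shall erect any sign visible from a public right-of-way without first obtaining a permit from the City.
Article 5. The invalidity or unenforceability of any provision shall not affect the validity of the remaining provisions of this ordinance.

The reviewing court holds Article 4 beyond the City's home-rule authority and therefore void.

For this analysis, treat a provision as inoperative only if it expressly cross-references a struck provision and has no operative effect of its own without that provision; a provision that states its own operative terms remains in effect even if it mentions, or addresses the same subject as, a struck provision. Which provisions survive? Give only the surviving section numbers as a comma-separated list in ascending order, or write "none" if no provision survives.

1, 2, 3, 5

Article 4 is struck. No other provision's operative terms depend on Article 4. Under the severability clause in Article 5, the remaining provisions continue in force. The provisions still in force are Article 1, Article 2, Article 3, and Article 5.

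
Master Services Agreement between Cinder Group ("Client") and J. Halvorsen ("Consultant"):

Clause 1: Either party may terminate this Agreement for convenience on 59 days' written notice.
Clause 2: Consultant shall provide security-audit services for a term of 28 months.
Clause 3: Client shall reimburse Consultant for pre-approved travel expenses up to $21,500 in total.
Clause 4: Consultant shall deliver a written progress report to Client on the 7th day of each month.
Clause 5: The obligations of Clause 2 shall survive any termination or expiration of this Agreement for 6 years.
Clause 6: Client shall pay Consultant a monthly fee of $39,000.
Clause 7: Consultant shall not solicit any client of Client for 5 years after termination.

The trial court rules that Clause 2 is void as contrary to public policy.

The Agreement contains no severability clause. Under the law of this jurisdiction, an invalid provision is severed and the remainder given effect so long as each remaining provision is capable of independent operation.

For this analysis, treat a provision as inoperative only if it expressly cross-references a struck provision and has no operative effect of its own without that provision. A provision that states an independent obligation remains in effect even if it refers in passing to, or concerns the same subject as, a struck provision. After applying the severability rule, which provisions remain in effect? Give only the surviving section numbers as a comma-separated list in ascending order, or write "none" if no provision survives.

1, 3, 4, 6, 7

Clause 2 is struck. Clause 5 merely fixes the survival period for Clause 2; with Clause 2 gone it has nothing to operate on and falls away. Under the stated default rule, only provisions that cannot operate independently fall away; the rest are enforced. The provisions still in force are Clause 1, Clause 3, Clause 4, Clause 6, and Clause 7.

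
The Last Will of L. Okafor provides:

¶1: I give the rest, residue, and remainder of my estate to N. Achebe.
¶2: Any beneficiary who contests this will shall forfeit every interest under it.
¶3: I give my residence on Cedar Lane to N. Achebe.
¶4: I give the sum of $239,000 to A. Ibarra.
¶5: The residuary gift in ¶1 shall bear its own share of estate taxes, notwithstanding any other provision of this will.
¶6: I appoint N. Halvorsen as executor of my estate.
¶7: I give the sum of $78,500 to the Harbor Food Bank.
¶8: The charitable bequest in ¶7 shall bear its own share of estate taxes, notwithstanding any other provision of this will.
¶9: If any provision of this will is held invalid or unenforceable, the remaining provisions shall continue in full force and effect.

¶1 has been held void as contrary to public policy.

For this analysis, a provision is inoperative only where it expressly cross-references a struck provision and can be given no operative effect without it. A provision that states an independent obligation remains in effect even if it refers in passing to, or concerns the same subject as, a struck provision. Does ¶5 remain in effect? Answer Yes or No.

¶1 is struck. ¶5 operates only by reference to ¶1, so it falls with ¶1. ¶9 is a severability clause and preserves every provision that can still be given independent effect. ¶2, ¶3, ¶4, ¶6, ¶7, ¶8, and ¶9 remain in effect. ¶5 is among the inoperative provisions, so the answer is no.

No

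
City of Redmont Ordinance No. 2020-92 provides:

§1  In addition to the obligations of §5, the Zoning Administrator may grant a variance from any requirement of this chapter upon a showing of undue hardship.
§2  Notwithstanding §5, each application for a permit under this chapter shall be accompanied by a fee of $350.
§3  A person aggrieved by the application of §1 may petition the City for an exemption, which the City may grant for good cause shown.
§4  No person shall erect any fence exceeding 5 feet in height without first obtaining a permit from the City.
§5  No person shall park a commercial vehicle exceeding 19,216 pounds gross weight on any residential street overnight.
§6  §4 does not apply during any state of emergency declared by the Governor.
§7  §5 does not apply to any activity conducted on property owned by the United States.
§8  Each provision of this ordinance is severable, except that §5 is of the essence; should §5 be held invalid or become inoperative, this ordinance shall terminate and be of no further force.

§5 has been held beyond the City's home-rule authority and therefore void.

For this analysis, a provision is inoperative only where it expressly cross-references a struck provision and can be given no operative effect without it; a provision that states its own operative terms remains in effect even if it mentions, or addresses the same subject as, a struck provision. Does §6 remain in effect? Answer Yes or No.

§5 is struck. §7 merely fixes the public-property exemption from §5; with §5 gone it has nothing to operate on and falls away. §8 makes §5 an essential term, and §5 is the provision held invalid; under §8, the entire ordinance is therefore void. No provision of the ordinance survives. §6 is among the inoperative provisions, so the answer is no.

No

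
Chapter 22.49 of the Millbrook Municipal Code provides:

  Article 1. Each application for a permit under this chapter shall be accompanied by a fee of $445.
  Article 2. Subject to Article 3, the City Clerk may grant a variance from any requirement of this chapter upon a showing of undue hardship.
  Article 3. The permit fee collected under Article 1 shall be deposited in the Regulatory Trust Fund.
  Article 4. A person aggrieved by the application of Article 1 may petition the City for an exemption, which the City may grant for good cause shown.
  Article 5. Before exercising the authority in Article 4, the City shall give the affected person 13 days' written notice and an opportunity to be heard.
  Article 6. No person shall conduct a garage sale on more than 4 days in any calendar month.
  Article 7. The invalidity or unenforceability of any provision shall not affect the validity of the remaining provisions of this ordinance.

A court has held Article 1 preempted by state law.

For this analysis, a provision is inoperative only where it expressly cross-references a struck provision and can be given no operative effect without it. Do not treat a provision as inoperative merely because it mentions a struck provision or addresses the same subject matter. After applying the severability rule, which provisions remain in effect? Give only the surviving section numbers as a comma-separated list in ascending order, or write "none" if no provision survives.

2, 6, 7

Article 1 is struck. Article 3 operates only by reference to Article 1, so it falls with Article 1. Article 4 operates only by reference to Article 1, so it falls with Article 1. Article 5 has no operative effect of its own apart from Article 4 and is therefore inoperative. Although Article 2 refers to Article 3, its operative terms do not depend on Article 3, so it remains in effect. Under the severability clause in Article 7, the remaining provisions continue in force. That leaves Article 2, Article 6, and Article 7 in effect.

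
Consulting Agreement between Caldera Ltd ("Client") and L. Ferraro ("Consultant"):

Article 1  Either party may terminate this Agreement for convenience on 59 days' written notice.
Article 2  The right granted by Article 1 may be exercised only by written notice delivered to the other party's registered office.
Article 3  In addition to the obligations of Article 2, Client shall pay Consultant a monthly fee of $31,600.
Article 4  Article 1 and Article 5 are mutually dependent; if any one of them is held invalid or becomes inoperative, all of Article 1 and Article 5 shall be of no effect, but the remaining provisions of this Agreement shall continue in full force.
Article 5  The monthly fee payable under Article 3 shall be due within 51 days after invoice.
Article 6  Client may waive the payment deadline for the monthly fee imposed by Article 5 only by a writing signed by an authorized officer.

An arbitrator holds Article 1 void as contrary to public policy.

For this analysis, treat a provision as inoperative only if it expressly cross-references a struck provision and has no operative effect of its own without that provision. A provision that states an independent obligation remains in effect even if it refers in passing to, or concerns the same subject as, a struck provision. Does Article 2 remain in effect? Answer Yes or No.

Article 1 is struck. The only function of Article 2 is the notice requirement for Article 1, so it cannot stand once Article 1 is removed. Article 3 mentions Article 2 but its own obligation stands independently of Article 2, so Article 3 is not affected. Article 4 declares Article 1 and Article 5 mutually dependent; since one of them has fallen, all of them are of no effect. That brings down Article 5 as well. Article 6 in turn depends solely on a provision now struck and likewise falls. The remainder continues in force under Article 4. Article 3 and Article 4 remain in effect. Article 2 is among the inoperative provisions, so the answer is no.

No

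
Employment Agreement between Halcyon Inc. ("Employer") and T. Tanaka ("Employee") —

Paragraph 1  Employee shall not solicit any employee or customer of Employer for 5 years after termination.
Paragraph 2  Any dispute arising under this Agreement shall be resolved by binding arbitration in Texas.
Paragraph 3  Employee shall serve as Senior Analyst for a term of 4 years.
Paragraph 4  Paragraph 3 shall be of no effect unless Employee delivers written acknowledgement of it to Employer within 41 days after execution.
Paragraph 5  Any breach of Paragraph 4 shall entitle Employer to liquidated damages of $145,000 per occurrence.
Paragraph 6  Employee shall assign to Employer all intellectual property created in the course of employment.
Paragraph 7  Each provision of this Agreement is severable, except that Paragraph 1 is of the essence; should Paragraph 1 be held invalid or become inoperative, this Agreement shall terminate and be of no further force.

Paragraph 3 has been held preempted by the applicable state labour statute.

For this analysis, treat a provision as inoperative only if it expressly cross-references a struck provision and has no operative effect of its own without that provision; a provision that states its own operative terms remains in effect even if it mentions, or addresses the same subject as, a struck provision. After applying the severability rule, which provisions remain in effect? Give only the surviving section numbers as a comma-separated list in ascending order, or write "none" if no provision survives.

1, 2, 6, 7

Paragraph 3 is struck. Paragraph 4 merely fixes the acknowledgement condition for Paragraph 3; with Paragraph 3 gone it has nothing to operate on and falls away. Paragraph 5 has no operative effect of its own apart from Paragraph 4 and is therefore inoperative. Paragraph 7 makes Paragraph 1 an essential term, but Paragraph 1 is unaffected, so the severability proviso in Paragraph 7 preserves the remaining provisions. The provisions still in force are Paragraph 1, Paragraph 2, Paragraph 6, and Paragraph 7.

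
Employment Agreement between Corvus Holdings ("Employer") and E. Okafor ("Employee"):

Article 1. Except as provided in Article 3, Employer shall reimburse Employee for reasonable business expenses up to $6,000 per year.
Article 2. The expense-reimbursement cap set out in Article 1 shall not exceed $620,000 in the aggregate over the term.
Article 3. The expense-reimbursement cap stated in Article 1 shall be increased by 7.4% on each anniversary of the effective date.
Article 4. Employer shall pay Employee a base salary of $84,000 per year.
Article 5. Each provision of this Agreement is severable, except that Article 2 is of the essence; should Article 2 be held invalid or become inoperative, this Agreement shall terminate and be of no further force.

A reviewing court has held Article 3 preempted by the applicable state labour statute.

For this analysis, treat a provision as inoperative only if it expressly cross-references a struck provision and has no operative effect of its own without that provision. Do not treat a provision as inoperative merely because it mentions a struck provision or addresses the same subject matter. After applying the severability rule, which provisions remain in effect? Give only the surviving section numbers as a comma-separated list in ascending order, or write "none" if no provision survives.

1, 2, 4, 5

Article 3 is struck. Article 1 mentions Article 3 but its own obligation stands independently of Article 3, so Article 1 is not affected. Nothing else in the Agreement is defined by reference to Article 3. Article 5 makes Article 2 an essential term, but Article 2 is unaffected, so the severability proviso in Article 5 preserves the remaining provisions. Article 1, Article 2, Article 4, and Article 5 remain in effect.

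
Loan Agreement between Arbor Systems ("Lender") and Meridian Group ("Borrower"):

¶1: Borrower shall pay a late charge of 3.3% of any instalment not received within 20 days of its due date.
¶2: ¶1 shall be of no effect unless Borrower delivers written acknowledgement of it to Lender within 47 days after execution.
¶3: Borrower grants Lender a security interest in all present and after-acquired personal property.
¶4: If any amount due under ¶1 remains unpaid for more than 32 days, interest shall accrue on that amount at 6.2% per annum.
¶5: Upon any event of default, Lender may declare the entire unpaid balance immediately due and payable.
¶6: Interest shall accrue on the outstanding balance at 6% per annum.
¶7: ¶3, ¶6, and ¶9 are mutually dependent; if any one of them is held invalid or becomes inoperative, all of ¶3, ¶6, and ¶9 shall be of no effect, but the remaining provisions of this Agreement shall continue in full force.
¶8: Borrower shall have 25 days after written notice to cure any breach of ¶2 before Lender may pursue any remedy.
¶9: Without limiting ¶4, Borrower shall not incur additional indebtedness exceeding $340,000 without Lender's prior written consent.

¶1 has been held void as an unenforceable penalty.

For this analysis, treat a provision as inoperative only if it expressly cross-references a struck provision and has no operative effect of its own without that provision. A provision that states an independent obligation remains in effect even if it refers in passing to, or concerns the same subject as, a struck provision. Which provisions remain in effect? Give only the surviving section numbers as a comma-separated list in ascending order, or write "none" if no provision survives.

¶1 is struck. ¶2 has no operative effect of its own apart from ¶1 and is therefore inoperative. ¶4 has no operative effect of its own apart from ¶1 and is therefore inoperative. The only function of ¶8 is the cure period for breach of ¶2, so it cannot stand once ¶2 is removed. Although ¶9 refers to ¶4, its operative terms do not depend on ¶4, so it remains in effect. ¶7 ties ¶3, ¶6, and ¶9 together, but none of those is affected here; the remaining provisions continue in force under ¶7. That leaves ¶3, ¶5, ¶6, ¶7, and ¶9 in effect.

3, 5, 6, 7, 9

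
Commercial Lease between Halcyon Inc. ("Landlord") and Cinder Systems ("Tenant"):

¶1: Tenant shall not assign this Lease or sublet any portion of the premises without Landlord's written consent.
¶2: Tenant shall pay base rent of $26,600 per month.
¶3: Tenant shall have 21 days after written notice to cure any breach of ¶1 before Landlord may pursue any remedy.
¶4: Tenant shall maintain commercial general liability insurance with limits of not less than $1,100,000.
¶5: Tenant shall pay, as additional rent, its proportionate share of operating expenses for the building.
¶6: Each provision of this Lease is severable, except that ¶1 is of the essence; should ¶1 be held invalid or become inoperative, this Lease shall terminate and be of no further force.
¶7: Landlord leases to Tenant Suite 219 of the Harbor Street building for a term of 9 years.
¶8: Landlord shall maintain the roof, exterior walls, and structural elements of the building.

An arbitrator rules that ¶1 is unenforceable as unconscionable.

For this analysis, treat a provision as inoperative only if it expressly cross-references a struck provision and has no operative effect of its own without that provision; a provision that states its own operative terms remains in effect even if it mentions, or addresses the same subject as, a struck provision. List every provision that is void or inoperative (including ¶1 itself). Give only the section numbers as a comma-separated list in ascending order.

¶1 is struck. The only function of ¶3 is the cure period for breach of ¶1, so it cannot stand once ¶1 is removed. ¶6 makes ¶1 an essential term, and ¶1 is the provision held invalid; under ¶6, the entire Lease is therefore void. No provision of the Lease survives.

1, 2, 3, 4, 5, 6, 7, 8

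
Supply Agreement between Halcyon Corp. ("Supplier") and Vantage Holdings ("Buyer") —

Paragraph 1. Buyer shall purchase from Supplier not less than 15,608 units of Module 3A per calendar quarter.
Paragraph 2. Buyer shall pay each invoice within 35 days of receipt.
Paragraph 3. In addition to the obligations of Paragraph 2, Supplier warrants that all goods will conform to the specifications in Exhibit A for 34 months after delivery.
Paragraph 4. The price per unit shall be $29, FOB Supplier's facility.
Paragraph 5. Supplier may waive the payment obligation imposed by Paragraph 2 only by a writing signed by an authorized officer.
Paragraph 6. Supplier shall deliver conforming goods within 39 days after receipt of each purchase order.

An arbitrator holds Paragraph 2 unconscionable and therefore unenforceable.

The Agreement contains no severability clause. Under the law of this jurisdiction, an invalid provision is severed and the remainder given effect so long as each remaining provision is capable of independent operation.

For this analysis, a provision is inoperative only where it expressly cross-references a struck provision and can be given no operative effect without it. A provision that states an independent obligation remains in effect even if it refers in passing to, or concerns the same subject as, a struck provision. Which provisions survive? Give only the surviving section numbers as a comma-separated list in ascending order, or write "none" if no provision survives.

Paragraph 2 is struck. Paragraph 5 has no operative effect of its own apart from Paragraph 2 and is therefore inoperative. Although Paragraph 3 refers to Paragraph 2, its operative terms do not depend on Paragraph 2, so it remains in effect. Under the stated default rule, only provisions that cannot operate independently fall away; the rest are enforced. Paragraph 1, Paragraph 3, Paragraph 4, and Paragraph 6 remain in effect.

1, 3, 4, 6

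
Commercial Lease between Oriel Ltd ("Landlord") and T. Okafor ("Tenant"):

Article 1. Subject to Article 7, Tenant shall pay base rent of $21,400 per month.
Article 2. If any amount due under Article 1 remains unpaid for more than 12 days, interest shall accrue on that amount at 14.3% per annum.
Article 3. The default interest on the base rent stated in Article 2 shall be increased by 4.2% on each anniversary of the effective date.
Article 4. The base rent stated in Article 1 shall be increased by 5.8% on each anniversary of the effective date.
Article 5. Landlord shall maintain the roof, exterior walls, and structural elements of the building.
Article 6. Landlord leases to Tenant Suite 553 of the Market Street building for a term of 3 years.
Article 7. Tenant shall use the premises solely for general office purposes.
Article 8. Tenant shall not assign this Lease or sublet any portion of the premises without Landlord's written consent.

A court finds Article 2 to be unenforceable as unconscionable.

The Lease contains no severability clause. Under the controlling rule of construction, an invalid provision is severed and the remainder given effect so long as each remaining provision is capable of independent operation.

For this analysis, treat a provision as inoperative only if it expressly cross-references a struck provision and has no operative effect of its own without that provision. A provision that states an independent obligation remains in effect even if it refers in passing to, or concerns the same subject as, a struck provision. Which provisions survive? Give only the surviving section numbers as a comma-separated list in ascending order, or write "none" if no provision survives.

1, 4, 5, 6, 7, 8

Article 2 is struck. Article 3 has no operative effect of its own apart from Article 2 and is therefore inoperative. With no severability clause, the stated default rule severs what cannot stand and enforces each remaining provision that can operate on its own. The provisions still in force are Article 1, Article 4, Article 5, Article 6, Article 7, and Article 8.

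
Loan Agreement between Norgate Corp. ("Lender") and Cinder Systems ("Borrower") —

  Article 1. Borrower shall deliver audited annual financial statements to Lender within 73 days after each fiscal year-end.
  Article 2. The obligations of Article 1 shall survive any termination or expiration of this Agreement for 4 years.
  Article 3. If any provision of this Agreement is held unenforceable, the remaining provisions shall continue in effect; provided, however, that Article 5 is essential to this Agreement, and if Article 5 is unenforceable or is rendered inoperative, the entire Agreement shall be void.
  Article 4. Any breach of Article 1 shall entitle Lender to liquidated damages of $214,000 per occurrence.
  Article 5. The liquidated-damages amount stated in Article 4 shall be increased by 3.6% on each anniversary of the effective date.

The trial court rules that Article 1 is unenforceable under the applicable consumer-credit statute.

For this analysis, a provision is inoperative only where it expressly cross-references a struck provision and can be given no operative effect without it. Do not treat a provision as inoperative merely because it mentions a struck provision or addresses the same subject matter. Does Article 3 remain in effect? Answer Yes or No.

Article 1 is struck. Article 2 operates only by reference to Article 1, so it falls with Article 1. Article 4 does nothing except set the liquidated-damages amount by reference to Article 1; with Article 1 gone it has no independent effect and is inoperative. Article 5 does nothing except set the escalation of the liquidated-damages amount by reference to Article 4; with Article 4 gone it has no independent effect and is inoperative. Article 3 makes Article 5 an essential term, and Article 5 has been rendered inoperative by the cascade; under Article 3, the entire Agreement is therefore void. No provision of the Agreement survives. Article 3 is among the inoperative provisions, so the answer is no.

No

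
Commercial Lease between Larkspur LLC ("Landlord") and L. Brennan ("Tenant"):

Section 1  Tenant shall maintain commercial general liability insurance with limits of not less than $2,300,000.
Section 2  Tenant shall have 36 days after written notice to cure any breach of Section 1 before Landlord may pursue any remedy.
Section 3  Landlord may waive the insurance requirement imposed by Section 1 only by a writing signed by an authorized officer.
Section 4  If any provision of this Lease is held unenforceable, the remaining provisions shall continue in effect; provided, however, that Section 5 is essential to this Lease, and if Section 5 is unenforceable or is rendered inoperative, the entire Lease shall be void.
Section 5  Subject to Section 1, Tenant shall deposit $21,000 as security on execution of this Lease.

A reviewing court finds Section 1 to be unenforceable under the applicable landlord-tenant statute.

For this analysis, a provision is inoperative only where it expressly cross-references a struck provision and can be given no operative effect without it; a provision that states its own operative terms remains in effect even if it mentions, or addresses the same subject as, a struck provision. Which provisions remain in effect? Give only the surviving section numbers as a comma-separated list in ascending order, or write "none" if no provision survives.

4, 5

Section 1 is struck. Section 2 operates only by reference to Section 1, so it falls with Section 1. Section 3 operates only by reference to Section 1, so it falls with Section 1. Section 5 mentions Section 1 but its own obligation stands independently of Section 1, so Section 5 is not affected. Section 4 makes Section 5 an essential term, but Section 5 is unaffected, so the severability proviso in Section 4 preserves the remaining provisions. Section 4 and Section 5 remain in effect.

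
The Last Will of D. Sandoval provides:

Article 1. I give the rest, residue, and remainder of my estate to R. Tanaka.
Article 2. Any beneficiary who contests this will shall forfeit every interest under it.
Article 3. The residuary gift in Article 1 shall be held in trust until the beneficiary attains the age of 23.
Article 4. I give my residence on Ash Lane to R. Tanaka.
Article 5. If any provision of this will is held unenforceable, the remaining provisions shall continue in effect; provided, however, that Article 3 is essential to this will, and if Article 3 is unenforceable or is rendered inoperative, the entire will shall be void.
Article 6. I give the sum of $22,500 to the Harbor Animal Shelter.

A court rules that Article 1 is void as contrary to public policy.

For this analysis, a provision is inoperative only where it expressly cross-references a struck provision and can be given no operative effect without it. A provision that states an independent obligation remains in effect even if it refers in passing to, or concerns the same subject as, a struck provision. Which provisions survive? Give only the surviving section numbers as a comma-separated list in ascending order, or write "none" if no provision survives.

none

Article 1 is struck. Article 3 has no operative effect of its own apart from Article 1 and is therefore inoperative. Article 5 makes Article 3 an essential term, and Article 3 has been rendered inoperative by the cascade; under Article 5, the entire will is therefore void. No provision of the will survives.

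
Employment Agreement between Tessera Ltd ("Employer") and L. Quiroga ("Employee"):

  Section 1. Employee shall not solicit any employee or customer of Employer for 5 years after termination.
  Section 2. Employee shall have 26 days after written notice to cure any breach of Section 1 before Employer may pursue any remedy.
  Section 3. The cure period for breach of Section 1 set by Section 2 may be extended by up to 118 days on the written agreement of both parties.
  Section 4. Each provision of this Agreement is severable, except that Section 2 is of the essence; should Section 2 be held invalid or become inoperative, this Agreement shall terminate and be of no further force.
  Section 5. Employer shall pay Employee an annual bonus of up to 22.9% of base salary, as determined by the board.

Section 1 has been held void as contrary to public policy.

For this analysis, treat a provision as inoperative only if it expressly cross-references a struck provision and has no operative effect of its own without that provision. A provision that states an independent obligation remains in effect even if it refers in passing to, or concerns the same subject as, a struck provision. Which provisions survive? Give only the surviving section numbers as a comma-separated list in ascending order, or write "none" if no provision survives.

none

Section 1 is struck. Section 2 operates only by reference to Section 1, so it falls with Section 1. Section 3 does nothing except set the extension of the cure period for breach of Section 1 by reference to Section 2; with Section 2 gone it has no independent effect and is inoperative. Section 4 makes Section 2 an essential term, and Section 2 has been rendered inoperative by the cascade; under Section 4, the entire Agreement is therefore void. No provision of the Agreement survives.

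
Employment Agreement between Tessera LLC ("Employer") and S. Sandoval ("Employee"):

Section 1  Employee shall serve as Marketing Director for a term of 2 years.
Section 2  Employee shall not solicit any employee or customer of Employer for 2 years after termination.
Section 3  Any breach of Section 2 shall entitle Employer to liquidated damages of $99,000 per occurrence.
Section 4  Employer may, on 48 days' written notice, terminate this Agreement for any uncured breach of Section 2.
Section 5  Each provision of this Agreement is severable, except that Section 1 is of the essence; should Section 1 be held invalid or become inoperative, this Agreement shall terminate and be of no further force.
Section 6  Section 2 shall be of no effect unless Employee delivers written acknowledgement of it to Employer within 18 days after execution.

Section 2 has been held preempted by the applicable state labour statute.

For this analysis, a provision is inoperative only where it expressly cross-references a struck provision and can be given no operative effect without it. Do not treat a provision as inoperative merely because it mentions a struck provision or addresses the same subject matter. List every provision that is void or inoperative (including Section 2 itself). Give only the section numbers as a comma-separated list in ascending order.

2, 3, 4, 6

Section 2 is struck. Section 3 has no operative effect of its own apart from Section 2 and is therefore inoperative. Section 4 merely fixes the termination right for breach of Section 2; with Section 2 gone it has nothing to operate on and falls away. The only function of Section 6 is the acknowledgement condition for Section 2, so it cannot stand once Section 2 is removed. Section 5 makes Section 1 an essential term, but Section 1 is unaffected, so the severability proviso in Section 5 preserves the remaining provisions. Section 1 and Section 5 remain in effect.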